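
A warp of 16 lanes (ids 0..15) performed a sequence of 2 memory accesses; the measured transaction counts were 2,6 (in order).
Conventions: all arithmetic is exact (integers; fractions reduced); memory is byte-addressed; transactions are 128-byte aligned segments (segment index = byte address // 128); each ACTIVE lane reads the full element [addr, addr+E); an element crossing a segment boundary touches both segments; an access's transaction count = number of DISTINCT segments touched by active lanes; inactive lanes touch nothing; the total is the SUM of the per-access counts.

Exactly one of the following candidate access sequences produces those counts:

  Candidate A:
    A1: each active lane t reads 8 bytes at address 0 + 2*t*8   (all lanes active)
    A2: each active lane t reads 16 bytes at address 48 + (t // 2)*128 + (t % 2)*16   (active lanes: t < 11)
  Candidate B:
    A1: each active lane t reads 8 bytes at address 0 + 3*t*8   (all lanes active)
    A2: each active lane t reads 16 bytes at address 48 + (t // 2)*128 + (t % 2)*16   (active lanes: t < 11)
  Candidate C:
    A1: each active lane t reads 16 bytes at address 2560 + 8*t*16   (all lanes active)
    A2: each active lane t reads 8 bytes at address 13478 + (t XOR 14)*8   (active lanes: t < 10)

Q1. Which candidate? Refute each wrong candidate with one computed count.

B: A1 gives 3 transactions, not 2
C: A1 gives 16 transactions, not 2
A: all counts match (2,6)

Answer: A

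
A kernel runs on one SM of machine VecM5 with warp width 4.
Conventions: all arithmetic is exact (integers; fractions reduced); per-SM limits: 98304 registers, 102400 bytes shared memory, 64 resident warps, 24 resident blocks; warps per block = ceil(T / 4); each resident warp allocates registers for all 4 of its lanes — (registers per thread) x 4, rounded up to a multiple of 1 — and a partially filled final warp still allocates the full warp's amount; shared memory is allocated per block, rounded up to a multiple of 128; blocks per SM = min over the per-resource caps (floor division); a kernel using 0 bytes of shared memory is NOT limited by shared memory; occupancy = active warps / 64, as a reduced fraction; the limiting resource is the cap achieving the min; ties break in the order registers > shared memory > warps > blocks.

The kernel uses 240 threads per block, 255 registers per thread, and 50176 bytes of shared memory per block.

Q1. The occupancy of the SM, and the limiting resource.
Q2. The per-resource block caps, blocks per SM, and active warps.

Answer: occupancy 15/16, limited by registers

registers: 1 block
shared memory: 2 blocks
warps: 1 block
blocks: 24 blocks

Answer: 1 block, 60 active warps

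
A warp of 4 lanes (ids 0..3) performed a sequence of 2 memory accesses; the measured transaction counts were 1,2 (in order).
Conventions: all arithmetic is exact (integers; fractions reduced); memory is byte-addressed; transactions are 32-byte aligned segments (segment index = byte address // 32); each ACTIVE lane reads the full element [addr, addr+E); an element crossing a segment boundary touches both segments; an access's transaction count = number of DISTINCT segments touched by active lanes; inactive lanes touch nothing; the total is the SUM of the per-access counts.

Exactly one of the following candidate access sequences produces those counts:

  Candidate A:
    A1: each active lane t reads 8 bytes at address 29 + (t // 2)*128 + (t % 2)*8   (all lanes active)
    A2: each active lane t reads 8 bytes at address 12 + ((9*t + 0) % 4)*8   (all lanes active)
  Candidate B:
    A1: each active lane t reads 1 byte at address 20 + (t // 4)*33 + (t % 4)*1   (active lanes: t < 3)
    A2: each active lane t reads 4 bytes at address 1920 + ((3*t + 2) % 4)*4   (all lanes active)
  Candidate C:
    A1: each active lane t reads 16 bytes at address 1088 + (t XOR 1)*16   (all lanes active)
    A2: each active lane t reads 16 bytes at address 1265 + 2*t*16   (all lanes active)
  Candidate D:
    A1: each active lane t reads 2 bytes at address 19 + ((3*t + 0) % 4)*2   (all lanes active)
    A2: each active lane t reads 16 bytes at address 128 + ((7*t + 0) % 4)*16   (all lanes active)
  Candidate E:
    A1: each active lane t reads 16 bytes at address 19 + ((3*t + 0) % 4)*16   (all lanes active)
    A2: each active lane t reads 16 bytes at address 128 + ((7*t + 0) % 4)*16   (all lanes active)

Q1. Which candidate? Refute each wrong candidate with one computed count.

A: A1 gives 4 transactions, not 1
B: A2 gives 1 transaction, not 2
C: A1 gives 2 transactions, not 1
E: A1 gives 3 transactions, not 1
D: all counts match (1,2)

Answer: D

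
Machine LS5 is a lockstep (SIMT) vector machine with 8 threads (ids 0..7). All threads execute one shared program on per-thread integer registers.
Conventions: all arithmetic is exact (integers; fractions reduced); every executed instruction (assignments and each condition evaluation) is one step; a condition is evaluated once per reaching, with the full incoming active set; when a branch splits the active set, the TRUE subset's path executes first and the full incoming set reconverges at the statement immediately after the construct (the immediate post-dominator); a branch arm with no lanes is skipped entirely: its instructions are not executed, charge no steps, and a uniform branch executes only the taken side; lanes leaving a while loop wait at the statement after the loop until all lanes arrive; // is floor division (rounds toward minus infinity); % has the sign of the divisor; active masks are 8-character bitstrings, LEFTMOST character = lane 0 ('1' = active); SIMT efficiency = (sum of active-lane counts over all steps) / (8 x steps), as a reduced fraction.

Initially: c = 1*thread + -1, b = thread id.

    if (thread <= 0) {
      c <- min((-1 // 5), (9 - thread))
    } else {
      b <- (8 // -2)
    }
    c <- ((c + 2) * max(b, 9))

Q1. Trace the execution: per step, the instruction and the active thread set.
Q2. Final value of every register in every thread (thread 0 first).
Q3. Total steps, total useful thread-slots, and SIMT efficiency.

step 0: eval (thread <= 0)           11111111
step 1: c <- min((-1 // 5), (9 - thread)) 10000000
step 2: b <- (8 // -2)               01111111
step 3: c <- ((c + 2) * max(b, 9))   11111111

Answer: 4 steps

c: 9,18,27,36,45,54,63,72
b: 0,-4,-4,-4,-4,-4,-4,-4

steps = 4; useful = 24; efficiency = 24/32 = 3/4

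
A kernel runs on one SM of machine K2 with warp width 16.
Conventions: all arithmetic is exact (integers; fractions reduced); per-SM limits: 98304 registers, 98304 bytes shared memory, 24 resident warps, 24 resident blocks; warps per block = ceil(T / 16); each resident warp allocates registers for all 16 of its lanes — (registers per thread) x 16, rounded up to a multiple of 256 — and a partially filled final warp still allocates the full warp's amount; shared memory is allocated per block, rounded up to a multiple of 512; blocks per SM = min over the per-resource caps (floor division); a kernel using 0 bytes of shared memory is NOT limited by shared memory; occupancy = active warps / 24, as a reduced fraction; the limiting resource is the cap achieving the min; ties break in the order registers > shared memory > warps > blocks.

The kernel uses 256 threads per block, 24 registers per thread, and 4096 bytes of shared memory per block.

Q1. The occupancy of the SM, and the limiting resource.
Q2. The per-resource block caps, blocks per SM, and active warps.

Answer: occupancy 2/3, limited by warps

registers: 12 blocks
shared memory: 24 blocks
warps: 1 block
blocks: 24 blocks

Answer: 1 block, 16 active warps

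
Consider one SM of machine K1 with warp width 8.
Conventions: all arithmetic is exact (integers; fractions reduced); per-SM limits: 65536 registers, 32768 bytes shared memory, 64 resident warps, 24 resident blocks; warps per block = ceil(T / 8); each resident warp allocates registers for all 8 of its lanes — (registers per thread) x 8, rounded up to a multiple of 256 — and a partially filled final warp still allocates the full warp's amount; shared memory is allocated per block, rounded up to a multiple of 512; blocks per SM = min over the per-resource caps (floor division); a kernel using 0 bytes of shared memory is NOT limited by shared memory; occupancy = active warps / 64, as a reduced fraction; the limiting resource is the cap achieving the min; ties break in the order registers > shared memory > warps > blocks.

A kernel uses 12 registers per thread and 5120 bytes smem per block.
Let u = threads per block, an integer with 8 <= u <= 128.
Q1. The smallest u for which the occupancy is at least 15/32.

Answer: u = 33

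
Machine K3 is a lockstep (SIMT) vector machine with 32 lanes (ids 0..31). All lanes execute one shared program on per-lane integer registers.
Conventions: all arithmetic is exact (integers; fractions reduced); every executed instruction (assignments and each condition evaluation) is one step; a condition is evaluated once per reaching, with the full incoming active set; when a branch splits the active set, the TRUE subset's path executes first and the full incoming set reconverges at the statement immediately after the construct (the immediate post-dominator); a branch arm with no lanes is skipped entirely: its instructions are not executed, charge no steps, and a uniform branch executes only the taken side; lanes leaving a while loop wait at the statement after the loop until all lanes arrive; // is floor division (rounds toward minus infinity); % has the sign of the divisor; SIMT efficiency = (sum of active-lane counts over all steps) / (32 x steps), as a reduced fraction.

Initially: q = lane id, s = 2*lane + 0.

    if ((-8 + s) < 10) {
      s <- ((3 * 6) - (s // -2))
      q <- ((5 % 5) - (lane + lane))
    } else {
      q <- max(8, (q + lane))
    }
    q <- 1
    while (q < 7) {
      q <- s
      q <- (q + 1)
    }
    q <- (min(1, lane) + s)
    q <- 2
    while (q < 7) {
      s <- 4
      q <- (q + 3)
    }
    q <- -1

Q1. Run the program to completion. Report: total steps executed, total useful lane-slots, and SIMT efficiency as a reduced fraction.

Answer: 19 steps, 553 useful, 553/608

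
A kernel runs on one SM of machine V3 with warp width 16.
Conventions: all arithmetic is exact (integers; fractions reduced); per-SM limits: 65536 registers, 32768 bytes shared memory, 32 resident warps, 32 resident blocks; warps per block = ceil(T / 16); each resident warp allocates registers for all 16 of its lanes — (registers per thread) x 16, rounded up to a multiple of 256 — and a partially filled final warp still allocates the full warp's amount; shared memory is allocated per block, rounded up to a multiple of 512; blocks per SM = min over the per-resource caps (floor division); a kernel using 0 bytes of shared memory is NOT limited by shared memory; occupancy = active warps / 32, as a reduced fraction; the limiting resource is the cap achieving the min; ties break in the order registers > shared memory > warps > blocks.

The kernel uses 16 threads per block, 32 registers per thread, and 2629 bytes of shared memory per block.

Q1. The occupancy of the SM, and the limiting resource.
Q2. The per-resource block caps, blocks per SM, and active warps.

Answer: occupancy 5/16, limited by shared memory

registers: 128 blocks
shared memory: 10 blocks
warps: 32 blocks
blocks: 32 blocks

Answer: 10 blocks, 10 active warps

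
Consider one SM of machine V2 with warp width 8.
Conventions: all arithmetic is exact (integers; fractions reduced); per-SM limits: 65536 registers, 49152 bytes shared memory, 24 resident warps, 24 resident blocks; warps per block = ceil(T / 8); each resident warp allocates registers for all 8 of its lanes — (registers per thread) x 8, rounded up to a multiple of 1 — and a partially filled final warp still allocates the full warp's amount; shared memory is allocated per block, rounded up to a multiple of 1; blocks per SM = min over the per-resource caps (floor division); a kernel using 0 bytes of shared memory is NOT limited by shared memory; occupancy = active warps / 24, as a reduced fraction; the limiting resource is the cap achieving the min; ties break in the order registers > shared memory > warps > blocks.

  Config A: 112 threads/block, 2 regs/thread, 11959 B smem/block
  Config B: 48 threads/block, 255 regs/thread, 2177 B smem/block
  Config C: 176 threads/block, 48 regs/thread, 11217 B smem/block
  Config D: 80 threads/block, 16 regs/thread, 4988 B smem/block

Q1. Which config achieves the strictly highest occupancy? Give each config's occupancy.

occupancies: A 7/12, B 1, C 11/12, D 5/6

Answer: B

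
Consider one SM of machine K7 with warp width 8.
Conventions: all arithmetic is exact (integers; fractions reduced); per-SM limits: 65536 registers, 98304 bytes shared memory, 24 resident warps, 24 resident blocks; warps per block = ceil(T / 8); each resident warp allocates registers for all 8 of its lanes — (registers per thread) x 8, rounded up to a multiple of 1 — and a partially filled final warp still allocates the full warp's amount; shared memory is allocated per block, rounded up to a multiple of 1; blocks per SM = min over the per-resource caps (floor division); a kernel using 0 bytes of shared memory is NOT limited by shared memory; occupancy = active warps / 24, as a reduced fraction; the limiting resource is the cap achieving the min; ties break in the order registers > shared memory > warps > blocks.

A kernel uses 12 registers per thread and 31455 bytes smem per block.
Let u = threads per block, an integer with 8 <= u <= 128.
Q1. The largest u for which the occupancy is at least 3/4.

Answer: u = 96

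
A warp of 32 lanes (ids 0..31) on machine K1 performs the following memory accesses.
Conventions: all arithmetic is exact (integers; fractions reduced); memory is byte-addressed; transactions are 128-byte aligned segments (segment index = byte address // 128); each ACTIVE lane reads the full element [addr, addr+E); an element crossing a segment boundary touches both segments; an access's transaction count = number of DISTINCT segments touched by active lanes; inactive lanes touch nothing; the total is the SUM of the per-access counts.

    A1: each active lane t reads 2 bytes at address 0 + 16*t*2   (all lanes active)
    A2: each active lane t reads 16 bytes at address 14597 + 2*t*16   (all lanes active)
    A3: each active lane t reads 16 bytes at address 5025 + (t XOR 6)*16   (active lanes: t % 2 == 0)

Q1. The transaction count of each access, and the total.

A1: 8 transactions
A2: 8 transactions
A3: 5 transactions

Answer: 8,8,5; total 21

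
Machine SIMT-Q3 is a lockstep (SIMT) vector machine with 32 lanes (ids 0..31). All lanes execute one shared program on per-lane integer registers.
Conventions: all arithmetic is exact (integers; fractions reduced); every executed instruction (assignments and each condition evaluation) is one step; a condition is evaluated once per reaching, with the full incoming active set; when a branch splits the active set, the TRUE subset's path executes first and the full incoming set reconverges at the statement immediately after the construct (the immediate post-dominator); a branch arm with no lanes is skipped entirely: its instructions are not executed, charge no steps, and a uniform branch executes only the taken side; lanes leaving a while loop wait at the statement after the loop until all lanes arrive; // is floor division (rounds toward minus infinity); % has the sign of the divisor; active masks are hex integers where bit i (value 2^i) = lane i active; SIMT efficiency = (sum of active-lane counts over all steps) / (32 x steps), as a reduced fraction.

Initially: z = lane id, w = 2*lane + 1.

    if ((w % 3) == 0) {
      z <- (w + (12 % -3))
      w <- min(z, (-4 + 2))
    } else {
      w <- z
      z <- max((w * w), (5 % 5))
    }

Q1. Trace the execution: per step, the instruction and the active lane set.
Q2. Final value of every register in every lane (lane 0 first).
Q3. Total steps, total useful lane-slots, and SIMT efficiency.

step 0: eval ((w % 3) == 0)          0xffffffff
step 1: z <- (w + (12 % -3))         0x92492492
step 2: w <- min(z, (-4 + 2))        0x92492492
step 3: w <- z                       0x6db6db6d
step 4: z <- max((w * w), (5 % 5))   0x6db6db6d

Answer: 5 steps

z: 0,3,4,9,9,25,36,15,64,81,21,121,144,27,196,225,33,289,324,39,400,441,45,529,576,51,676,729,57,841,900,63
w: 0,-2,2,3,-2,5,6,-2,8,9,-2,11,12,-2,14,15,-2,17,18,-2,20,21,-2,23,24,-2,26,27,-2,29,30,-2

steps = 5; useful = 96; efficiency = 96/160 = 3/5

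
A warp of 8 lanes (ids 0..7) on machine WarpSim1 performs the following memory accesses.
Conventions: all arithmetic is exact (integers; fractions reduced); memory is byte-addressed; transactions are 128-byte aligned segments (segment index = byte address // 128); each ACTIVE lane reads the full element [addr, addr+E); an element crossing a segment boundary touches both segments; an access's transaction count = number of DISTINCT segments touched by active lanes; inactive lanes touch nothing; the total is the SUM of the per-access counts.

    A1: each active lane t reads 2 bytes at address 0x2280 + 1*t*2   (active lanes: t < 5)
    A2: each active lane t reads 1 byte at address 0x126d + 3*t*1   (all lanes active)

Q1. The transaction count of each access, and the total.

A1: 1 transaction
A2: 2 transactions

Answer: 1,2; total 3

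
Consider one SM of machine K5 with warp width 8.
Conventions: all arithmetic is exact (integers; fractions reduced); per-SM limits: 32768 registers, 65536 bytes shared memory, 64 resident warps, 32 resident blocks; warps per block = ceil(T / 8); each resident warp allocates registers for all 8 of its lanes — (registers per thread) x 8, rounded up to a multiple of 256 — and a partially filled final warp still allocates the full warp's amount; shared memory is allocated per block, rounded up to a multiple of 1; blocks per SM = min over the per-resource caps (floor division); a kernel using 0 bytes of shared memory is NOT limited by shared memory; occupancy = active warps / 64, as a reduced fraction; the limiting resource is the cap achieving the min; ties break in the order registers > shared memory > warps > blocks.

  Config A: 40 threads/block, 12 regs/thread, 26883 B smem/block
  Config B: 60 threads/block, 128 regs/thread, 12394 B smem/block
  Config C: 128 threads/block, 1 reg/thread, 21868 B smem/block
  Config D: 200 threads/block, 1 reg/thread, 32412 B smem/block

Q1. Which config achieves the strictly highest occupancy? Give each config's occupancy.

occupancies: A 5/32, B 1/2, C 1/2, D 25/32

Answer: D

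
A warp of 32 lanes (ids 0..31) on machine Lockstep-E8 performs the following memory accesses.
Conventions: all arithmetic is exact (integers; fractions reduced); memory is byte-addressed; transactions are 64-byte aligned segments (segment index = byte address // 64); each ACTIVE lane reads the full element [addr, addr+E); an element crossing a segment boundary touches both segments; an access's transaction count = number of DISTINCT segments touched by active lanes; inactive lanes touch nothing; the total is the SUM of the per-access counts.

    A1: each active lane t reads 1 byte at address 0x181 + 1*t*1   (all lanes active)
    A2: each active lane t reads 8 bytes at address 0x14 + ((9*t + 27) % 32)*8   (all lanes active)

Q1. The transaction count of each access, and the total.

A1: 1 transaction
A2: 5 transactions

Answer: 1,5; total 6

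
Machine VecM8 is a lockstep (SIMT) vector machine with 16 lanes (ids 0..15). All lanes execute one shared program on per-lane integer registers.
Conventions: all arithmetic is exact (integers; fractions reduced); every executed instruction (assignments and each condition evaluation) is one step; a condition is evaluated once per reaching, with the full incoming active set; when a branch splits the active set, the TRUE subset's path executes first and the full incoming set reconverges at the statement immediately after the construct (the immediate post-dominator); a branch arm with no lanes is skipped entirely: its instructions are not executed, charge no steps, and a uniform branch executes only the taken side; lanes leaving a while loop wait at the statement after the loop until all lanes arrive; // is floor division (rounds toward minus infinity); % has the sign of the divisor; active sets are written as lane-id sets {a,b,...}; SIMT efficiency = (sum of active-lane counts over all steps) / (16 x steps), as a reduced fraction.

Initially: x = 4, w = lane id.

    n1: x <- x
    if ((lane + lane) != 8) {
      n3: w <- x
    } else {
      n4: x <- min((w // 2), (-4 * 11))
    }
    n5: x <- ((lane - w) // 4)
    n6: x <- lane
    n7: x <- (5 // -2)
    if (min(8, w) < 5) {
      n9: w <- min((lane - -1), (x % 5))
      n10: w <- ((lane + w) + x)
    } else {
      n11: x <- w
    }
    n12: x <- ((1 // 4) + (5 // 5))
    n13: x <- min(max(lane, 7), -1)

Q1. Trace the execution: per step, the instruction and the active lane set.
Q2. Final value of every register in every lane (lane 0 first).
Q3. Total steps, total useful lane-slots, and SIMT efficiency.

step 0: x <- x                       {0,1,2,3,4,5,6,7,8,9,10,11,12,13,14,15}
step 1: eval ((lane + lane) != 8)    {0,1,2,3,4,5,6,7,8,9,10,11,12,13,14,15}
step 2: w <- x                       {0,1,2,3,5,6,7,8,9,10,11,12,13,14,15}
step 3: x <- min((w // 2), (-4 * 11)) {4}
step 4: x <- ((lane - w) // 4)       {0,1,2,3,4,5,6,7,8,9,10,11,12,13,14,15}
step 5: x <- lane                    {0,1,2,3,4,5,6,7,8,9,10,11,12,13,14,15}
step 6: x <- (5 // -2)               {0,1,2,3,4,5,6,7,8,9,10,11,12,13,14,15}
step 7: eval (min(8, w) < 5)         {0,1,2,3,4,5,6,7,8,9,10,11,12,13,14,15}
step 8: w <- min((lane - -1), (x % 5)) {0,1,2,3,4,5,6,7,8,9,10,11,12,13,14,15}
step 9: w <- ((lane + w) + x)        {0,1,2,3,4,5,6,7,8,9,10,11,12,13,14,15}
step 10: x <- ((1 // 4) + (5 // 5))   {0,1,2,3,4,5,6,7,8,9,10,11,12,13,14,15}
step 11: x <- min(max(lane, 7), -1)   {0,1,2,3,4,5,6,7,8,9,10,11,12,13,14,15}

Answer: 12 steps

x: -1,-1,-1,-1,-1,-1,-1,-1,-1,-1,-1,-1,-1,-1,-1,-1
w: -2,0,1,2,3,4,5,6,7,8,9,10,11,12,13,14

steps = 12; useful = 176; efficiency = 176/192 = 11/12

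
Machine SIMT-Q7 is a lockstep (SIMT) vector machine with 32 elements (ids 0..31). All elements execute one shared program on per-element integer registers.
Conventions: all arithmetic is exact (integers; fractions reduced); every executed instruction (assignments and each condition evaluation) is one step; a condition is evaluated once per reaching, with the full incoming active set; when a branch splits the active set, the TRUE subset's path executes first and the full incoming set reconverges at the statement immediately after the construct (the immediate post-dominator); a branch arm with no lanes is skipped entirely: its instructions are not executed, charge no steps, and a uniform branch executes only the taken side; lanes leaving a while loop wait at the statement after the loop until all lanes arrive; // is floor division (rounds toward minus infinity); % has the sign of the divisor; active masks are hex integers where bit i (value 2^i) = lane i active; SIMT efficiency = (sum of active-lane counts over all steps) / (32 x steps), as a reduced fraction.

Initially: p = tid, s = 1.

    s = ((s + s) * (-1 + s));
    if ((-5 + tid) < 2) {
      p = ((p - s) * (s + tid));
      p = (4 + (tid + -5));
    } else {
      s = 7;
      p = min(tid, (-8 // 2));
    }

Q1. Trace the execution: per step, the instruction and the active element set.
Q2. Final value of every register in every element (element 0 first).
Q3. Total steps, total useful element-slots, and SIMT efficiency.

step 0: s <- ((s + s) * (-1 + s))    0xffffffff
step 1: eval ((-5 + tid) < 2)        0xffffffff
step 2: p <- ((p - s) * (s + tid))   0x0000007f
step 3: p <- (4 + (tid + -5))        0x0000007f
step 4: s <- 7                       0xffffff80
step 5: p <- min(tid, (-8 // 2))     0xffffff80

Answer: 6 steps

p: -1,0,1,2,3,4,5,-4,-4,-4,-4,-4,-4,-4,-4,-4,-4,-4,-4,-4,-4,-4,-4,-4,-4,-4,-4,-4,-4,-4,-4,-4
s: 0,0,0,0,0,0,0,7,7,7,7,7,7,7,7,7,7,7,7,7,7,7,7,7,7,7,7,7,7,7,7,7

steps = 6; useful = 128; efficiency = 128/192 = 2/3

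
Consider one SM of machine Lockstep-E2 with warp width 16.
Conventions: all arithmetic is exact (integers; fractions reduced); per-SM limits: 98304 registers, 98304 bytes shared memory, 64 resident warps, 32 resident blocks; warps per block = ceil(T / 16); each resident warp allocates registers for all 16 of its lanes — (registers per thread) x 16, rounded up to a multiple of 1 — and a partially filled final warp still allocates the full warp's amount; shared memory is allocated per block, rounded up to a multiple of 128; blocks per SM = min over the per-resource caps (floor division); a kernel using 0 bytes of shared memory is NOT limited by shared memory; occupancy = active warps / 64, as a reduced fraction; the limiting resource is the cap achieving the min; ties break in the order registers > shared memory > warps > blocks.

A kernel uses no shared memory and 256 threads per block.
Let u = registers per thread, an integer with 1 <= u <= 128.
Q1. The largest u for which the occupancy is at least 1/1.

Answer: u = 96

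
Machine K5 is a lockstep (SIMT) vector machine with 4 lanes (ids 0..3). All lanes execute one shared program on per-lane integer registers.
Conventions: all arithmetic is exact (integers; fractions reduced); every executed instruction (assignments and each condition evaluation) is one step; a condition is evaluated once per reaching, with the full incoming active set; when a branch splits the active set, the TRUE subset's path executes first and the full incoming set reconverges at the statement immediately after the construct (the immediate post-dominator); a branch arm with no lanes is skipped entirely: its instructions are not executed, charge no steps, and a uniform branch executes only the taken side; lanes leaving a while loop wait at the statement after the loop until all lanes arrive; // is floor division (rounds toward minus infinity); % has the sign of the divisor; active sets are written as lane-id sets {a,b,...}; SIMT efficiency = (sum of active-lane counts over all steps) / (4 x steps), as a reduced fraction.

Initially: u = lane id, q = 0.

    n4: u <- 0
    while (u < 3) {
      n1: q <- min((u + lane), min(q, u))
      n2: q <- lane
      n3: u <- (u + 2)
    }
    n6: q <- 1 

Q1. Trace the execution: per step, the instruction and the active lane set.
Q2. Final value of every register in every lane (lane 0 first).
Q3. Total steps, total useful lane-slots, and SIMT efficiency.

step 0: u <- 0                       {0,1,2,3}
step 1: eval (u < 3)                 {0,1,2,3}
step 2: q <- min((u + lane), min(q, u)) {0,1,2,3}
step 3: q <- lane                    {0,1,2,3}
step 4: u <- (u + 2)                 {0,1,2,3}
step 5: eval (u < 3)                 {0,1,2,3}
step 6: q <- min((u + lane), min(q, u)) {0,1,2,3}
step 7: q <- lane                    {0,1,2,3}
step 8: u <- (u + 2)                 {0,1,2,3}
step 9: eval (u < 3)                 {0,1,2,3}
step 10: q <- 1                       {0,1,2,3}

Answer: 11 steps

u: 4,4,4,4
q: 1,1,1,1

steps = 11; useful = 44; efficiency = 44/44 = 1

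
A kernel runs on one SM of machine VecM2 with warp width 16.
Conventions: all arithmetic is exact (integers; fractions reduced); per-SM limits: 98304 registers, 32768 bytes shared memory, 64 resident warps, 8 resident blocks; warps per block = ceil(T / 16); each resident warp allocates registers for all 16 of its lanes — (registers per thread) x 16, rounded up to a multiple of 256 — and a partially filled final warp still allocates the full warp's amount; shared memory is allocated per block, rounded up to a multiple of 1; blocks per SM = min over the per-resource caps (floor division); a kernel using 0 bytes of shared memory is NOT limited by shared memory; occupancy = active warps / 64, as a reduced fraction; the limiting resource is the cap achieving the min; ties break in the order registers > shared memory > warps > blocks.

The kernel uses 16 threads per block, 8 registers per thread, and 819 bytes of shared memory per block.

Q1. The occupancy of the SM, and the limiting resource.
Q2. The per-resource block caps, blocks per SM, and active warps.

Answer: occupancy 1/8, limited by blocks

registers: 384 blocks
shared memory: 40 blocks
warps: 64 blocks
blocks: 8 blocks

Answer: 8 blocks, 8 active warps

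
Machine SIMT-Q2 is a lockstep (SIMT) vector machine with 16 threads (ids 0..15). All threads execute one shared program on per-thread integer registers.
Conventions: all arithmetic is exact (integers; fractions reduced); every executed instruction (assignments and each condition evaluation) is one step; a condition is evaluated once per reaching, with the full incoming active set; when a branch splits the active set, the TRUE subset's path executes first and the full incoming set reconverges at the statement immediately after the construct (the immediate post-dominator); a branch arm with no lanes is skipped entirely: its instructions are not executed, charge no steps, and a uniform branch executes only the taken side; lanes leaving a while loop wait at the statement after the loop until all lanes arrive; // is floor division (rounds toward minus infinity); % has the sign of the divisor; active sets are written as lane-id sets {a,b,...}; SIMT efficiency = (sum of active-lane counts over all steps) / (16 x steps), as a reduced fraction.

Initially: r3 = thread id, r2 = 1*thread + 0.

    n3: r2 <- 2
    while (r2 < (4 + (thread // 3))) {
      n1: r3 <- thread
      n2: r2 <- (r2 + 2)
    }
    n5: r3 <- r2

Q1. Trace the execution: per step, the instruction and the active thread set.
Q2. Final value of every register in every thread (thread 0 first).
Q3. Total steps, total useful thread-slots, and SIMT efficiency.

step 0: r2 <- 2                      {0,1,2,3,4,5,6,7,8,9,10,11,12,13,14,15}
step 1: eval (r2 < (4 + (thread // 3))) {0,1,2,3,4,5,6,7,8,9,10,11,12,13,14,15}
step 2: r3 <- thread                 {0,1,2,3,4,5,6,7,8,9,10,11,12,13,14,15}
step 3: r2 <- (r2 + 2)               {0,1,2,3,4,5,6,7,8,9,10,11,12,13,14,15}
step 4: eval (r2 < (4 + (thread // 3))) {0,1,2,3,4,5,6,7,8,9,10,11,12,13,14,15}
step 5: r3 <- thread                 {3,4,5,6,7,8,9,10,11,12,13,14,15}
step 6: r2 <- (r2 + 2)               {3,4,5,6,7,8,9,10,11,12,13,14,15}
step 7: eval (r2 < (4 + (thread // 3))) {3,4,5,6,7,8,9,10,11,12,13,14,15}
step 8: r3 <- thread                 {9,10,11,12,13,14,15}
step 9: r2 <- (r2 + 2)               {9,10,11,12,13,14,15}
step 10: eval (r2 < (4 + (thread // 3))) {9,10,11,12,13,14,15}
step 11: r3 <- thread                 {15}
step 12: r2 <- (r2 + 2)               {15}
step 13: eval (r2 < (4 + (thread // 3))) {15}
step 14: r3 <- r2                     {0,1,2,3,4,5,6,7,8,9,10,11,12,13,14,15}

Answer: 15 steps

r3: 4,4,4,6,6,6,6,6,6,8,8,8,8,8,8,10
r2: 4,4,4,6,6,6,6,6,6,8,8,8,8,8,8,10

steps = 15; useful = 159; efficiency = 159/240 = 53/80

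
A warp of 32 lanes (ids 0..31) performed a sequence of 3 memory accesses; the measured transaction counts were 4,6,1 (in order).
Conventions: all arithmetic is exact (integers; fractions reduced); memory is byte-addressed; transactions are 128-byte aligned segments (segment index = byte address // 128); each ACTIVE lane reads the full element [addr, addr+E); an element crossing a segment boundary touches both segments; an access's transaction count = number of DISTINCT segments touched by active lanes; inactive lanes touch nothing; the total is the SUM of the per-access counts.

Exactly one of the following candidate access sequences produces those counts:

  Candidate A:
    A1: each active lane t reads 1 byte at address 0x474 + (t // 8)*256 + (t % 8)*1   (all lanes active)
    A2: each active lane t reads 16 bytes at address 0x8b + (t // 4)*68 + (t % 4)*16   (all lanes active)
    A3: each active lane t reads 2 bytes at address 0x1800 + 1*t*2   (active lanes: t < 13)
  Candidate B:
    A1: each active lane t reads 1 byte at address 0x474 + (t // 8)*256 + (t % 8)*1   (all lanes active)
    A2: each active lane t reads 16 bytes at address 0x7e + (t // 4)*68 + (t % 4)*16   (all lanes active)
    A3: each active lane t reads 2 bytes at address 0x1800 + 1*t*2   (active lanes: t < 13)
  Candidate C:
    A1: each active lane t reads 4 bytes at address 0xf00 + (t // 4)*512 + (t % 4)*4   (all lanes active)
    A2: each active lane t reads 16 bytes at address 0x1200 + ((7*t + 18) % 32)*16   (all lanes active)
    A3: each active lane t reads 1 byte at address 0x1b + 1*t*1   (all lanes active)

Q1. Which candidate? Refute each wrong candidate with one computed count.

A: A2 gives 5 transactions, not 6
C: A1 gives 8 transactions, not 4
B: all counts match (4,6,1)

Answer: B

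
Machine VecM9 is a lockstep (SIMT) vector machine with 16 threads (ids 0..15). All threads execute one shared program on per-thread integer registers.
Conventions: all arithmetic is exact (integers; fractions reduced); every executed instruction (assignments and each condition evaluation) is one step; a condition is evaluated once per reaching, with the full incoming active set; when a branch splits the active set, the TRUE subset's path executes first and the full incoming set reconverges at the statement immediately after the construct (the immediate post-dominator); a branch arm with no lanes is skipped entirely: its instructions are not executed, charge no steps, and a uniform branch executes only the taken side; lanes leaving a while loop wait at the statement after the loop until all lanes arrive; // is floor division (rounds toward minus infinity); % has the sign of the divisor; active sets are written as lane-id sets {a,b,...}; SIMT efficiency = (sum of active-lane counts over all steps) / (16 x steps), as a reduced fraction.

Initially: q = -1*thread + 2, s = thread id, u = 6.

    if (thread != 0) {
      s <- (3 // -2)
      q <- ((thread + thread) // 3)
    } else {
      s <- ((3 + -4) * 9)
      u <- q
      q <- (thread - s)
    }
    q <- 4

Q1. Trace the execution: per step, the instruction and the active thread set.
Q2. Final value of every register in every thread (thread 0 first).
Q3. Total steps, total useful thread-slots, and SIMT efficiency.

step 0: eval (thread != 0)           {0,1,2,3,4,5,6,7,8,9,10,11,12,13,14,15}
step 1: s <- (3 // -2)               {1,2,3,4,5,6,7,8,9,10,11,12,13,14,15}
step 2: q <- ((thread + thread) // 3) {1,2,3,4,5,6,7,8,9,10,11,12,13,14,15}
step 3: s <- ((3 + -4) * 9)          {0}
step 4: u <- q                       {0}
step 5: q <- (thread - s)            {0}
step 6: q <- 4                       {0,1,2,3,4,5,6,7,8,9,10,11,12,13,14,15}

Answer: 7 steps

q: 4,4,4,4,4,4,4,4,4,4,4,4,4,4,4,4
s: -9,-2,-2,-2,-2,-2,-2,-2,-2,-2,-2,-2,-2,-2,-2,-2
u: 2,6,6,6,6,6,6,6,6,6,6,6,6,6,6,6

steps = 7; useful = 65; efficiency = 65/112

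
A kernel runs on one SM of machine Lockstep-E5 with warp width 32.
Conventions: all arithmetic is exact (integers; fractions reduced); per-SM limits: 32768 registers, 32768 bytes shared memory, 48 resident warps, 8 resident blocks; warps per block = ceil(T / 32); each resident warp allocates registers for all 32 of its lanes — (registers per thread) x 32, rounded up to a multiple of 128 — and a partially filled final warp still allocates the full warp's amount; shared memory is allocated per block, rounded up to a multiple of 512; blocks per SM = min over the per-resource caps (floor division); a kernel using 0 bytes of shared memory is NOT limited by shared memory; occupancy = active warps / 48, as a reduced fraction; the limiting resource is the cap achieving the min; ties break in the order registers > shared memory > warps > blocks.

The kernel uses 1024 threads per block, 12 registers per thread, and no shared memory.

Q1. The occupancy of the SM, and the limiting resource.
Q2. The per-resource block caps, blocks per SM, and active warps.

Answer: occupancy 2/3, limited by warps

registers: 2 blocks
shared memory: no limit (kernel uses none)
warps: 1 block
blocks: 8 blocks

Answer: 1 block, 32 active warps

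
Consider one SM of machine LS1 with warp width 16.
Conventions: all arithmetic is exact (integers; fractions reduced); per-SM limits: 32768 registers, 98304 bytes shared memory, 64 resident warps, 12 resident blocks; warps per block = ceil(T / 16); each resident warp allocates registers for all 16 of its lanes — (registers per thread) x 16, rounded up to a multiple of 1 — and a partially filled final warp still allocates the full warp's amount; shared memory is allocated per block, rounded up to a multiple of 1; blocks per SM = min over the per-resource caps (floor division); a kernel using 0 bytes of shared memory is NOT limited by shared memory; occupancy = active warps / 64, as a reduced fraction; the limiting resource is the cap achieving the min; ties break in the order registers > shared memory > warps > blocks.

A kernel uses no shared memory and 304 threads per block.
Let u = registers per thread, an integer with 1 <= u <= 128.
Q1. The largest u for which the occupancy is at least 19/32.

Answer: u = 53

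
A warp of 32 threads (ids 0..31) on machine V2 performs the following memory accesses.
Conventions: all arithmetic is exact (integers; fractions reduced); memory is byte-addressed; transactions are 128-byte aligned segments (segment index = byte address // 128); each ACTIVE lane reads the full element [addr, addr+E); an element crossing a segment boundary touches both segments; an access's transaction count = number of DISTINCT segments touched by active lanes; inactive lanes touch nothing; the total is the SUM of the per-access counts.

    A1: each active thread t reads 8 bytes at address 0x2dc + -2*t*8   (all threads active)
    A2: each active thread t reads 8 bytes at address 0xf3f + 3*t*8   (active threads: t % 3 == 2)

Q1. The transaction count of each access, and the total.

A1: 5 transactions
A2: 6 transactions

Answer: 5,6; total 11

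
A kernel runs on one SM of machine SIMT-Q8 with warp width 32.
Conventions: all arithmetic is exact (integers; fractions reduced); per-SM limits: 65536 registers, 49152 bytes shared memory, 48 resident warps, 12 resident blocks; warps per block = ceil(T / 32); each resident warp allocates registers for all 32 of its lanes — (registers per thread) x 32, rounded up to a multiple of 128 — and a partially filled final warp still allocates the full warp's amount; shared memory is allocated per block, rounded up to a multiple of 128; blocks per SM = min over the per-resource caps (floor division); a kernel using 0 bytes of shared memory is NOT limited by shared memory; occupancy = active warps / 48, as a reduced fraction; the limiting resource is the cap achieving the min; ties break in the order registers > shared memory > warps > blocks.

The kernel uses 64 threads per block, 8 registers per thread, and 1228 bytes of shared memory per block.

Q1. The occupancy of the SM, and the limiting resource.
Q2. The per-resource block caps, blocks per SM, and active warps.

Answer: occupancy 1/2, limited by blocks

registers: 128 blocks
shared memory: 38 blocks
warps: 24 blocks
blocks: 12 blocks

Answer: 12 blocks, 24 active warps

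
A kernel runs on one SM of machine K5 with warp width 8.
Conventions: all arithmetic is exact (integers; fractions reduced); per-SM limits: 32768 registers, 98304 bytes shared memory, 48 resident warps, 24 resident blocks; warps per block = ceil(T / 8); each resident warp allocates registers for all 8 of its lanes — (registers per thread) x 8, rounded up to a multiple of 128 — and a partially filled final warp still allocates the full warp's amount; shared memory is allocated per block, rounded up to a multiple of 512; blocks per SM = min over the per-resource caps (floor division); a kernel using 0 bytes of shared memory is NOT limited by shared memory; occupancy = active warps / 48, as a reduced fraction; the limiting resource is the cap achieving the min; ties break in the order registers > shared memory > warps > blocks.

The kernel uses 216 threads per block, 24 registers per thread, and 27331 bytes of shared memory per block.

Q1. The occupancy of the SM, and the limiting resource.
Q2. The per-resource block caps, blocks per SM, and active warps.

Answer: occupancy 9/16, limited by warps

registers: 4 blocks
shared memory: 3 blocks
warps: 1 block
blocks: 24 blocks

Answer: 1 block, 27 active warps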